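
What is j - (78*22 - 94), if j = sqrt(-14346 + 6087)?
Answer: -1622 + I*sqrt(8259) ≈ -1622.0 + 90.879*I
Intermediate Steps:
j = I*sqrt(8259) (j = sqrt(-8259) = I*sqrt(8259) ≈ 90.879*I)
j - (78*22 - 94) = I*sqrt(8259) - (78*22 - 94) = I*sqrt(8259) - (1716 - 94) = I*sqrt(8259) - 1*1622 = I*sqrt(8259) - 1622 = -1622 + I*sqrt(8259)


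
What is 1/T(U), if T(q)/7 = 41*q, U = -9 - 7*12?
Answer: -1/26691 ≈ -3.7466e-5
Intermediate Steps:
U = -93 (U = -9 - 84 = -93)
T(q) = 287*q (T(q) = 7*(41*q) = 287*q)
1/T(U) = 1/(287*(-93)) = 1/(-26691) = -1/26691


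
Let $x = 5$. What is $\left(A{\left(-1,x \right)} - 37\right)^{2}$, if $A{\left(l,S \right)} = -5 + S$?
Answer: $1369$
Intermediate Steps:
$\left(A{\left(-1,x \right)} - 37\right)^{2} = \left(\left(-5 + 5\right) - 37\right)^{2} = \left(0 - 37\right)^{2} = \left(-37\right)^{2} = 1369$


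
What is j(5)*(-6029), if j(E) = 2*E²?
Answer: -301450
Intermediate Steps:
j(5)*(-6029) = (2*5²)*(-6029) = (2*25)*(-6029) = 50*(-6029) = -301450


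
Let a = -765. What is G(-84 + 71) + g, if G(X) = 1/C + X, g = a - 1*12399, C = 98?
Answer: -1291345/98 ≈ -13177.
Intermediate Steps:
g = -13164 (g = -765 - 1*12399 = -765 - 12399 = -13164)
G(X) = 1/98 + X
G(-84 + 71) + g = (1/98 + (-84 + 71)) - 13164 = (1/98 - 13) - 13164 = -1273/98 - 13164 = -1291345/98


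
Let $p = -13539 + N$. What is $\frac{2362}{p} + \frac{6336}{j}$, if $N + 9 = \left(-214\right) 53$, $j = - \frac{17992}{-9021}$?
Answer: $\frac{88912289171}{27988805} \approx 3176.7$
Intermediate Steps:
$j = \frac{17992}{9021}$ ($j = \left(-17992\right) \left(- \frac{1}{9021}\right) = \frac{17992}{9021} \approx 1.9945$)
$N = -11351$ ($N = -9 - 11342 = -11351$)
$p = -24890$ ($p = -13539 - 11351 = -24890$)
$\frac{2362}{p} + \frac{6336}{j} = \frac{2362}{-24890} + \frac{6336}{\frac{17992}{9021}} = 2362 \left(- \frac{1}{24890}\right) + 6336 \cdot \frac{9021}{17992} = - \frac{1181}{12445} + \frac{7144632}{2249} = \frac{88912289171}{27988805}$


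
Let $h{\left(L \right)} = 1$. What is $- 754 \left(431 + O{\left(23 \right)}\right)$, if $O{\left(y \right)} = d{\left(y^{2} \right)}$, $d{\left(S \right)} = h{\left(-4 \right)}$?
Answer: $-325728$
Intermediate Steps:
$d{\left(S \right)} = 1$
$O{\left(y \right)} = 1$
$- 754 \left(431 + O{\left(23 \right)}\right) = - 754 \left(431 + 1\right) = \left(-754\right) 432 = -325728$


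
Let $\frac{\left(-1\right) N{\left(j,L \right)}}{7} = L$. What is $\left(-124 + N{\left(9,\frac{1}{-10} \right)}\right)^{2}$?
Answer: $\frac{1520289}{100} \approx 15203.0$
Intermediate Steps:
$N{\left(j,L \right)} = - 7 L$
$\left(-124 + N{\left(9,\frac{1}{-10} \right)}\right)^{2} = \left(-124 - \frac{7}{-10}\right)^{2} = \left(-124 - - \frac{7}{10}\right)^{2} = \left(-124 + \frac{7}{10}\right)^{2} = \left(- \frac{1233}{10}\right)^{2} = \frac{1520289}{100}$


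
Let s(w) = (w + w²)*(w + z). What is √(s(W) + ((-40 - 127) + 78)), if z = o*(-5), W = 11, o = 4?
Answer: I*√1277 ≈ 35.735*I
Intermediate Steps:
z = -20 (z = 4*(-5) = -20)
s(w) = (-20 + w)*(w + w²) (s(w) = (w + w²)*(w - 20) = (w + w²)*(-20 + w) = (-20 + w)*(w + w²))
√(s(W) + ((-40 - 127) + 78)) = √(11*(-20 + 11² - 19*11) + ((-40 - 127) + 78)) = √(11*(-20 + 121 - 209) + (-167 + 78)) = √(11*(-108) - 89) = √(-1188 - 89) = √(-1277) = I*√1277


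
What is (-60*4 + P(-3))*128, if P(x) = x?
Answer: -31104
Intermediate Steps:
(-60*4 + P(-3))*128 = (-60*4 - 3)*128 = (-240 - 3)*128 = -243*128 = -31104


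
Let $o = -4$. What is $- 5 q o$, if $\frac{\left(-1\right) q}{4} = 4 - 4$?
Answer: $0$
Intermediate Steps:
$q = 0$ ($q = - 4 \left(4 - 4\right) = \left(-4\right) 0 = 0$)
$- 5 q o = \left(-5\right) 0 \left(-4\right) = 0 \left(-4\right) = 0$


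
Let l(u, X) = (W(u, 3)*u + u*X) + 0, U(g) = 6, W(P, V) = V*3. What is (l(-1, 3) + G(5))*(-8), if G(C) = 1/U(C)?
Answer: 284/3 ≈ 94.667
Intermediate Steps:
W(P, V) = 3*V
l(u, X) = 9*u + X*u (l(u, X) = ((3*3)*u + u*X) + 0 = (9*u + X*u) + 0 = 9*u + X*u)
G(C) = 1/6
(l(-1, 3) + G(5))*(-8) = (-(9 + 3) + 1/6)*(-8) = (-1*12 + 1/6)*(-8) = (-12 + 1/6)*(-8) = -71/6*(-8) = 284/3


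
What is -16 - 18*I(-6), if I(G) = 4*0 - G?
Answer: -124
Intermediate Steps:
I(G) = -G (I(G) = 0 - G = -G)
-16 - 18*I(-6) = -16 - (-18)*(-6) = -16 - 18*6 = -16 - 108 = -124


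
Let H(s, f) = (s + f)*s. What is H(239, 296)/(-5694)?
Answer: -127865/5694 ≈ -22.456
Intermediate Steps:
H(s, f) = s*(f + s) (H(s, f) = (f + s)*s = s*(f + s))
H(239, 296)/(-5694) = (239*(296 + 239))/(-5694) = (239*535)*(-1/5694) = 127865*(-1/5694) = -127865/5694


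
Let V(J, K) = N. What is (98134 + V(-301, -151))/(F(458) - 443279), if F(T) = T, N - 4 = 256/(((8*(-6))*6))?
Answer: -883234/3985389 ≈ -0.22162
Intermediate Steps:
N = 28/9 (N = 4 + 256/(((8*(-6))*6)) = 4 + 256/((-48*6)) = 4 + 256/(-288) = 4 + 256*(-1/288) = 4 - 8/9 = 28/9 ≈ 3.1111)
V(J, K) = 28/9
(98134 + V(-301, -151))/(F(458) - 443279) = (98134 + 28/9)/(458 - 443279) = (883234/9)/(-442821) = (883234/9)*(-1/442821) = -883234/3985389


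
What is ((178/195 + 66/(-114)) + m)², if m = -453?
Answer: 2812758328384/13727025 ≈ 2.0491e+5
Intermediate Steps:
((178/195 + 66/(-114)) + m)² = ((178/195 + 66/(-114)) - 453)² = ((178*(1/195) + 66*(-1/114)) - 453)² = ((178/195 - 11/19) - 453)² = (1237/3705 - 453)² = (-1677128/3705)² = 2812758328384/13727025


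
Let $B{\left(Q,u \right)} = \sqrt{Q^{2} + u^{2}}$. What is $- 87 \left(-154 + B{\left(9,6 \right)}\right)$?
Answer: $13398 - 261 \sqrt{13} \approx 12457.0$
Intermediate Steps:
$- 87 \left(-154 + B{\left(9,6 \right)}\right) = - 87 \left(-154 + \sqrt{9^{2} + 6^{2}}\right) = - 87 \left(-154 + \sqrt{81 + 36}\right) = - 87 \left(-154 + \sqrt{117}\right) = - 87 \left(-154 + 3 \sqrt{13}\right) = 13398 - 261 \sqrt{13}$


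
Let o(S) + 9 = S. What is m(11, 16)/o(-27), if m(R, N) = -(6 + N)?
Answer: 11/18 ≈ 0.61111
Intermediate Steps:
o(S) = -9 + S
m(R, N) = -6 - N (m(R, N) = -(6 + N) = -6 - N)
m(11, 16)/o(-27) = (-6 - 1*16)/(-9 - 27) = (-6 - 16)/(-36) = -22*(-1/36) = 11/18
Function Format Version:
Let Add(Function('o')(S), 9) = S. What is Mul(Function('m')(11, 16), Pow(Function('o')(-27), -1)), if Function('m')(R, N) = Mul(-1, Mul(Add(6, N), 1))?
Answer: Rational(11, 18) ≈ 0.61111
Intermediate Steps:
Function('o')(S) = Add(-9, S)
Function('m')(R, N) = Add(-6, Mul(-1, N)) (Function('m')(R, N) = Mul(-1, Add(6, N)) = Add(-6, Mul(-1, N)))
Mul(Function('m')(11, 16), Pow(Function('o')(-27), -1)) = Mul(Add(-6, Mul(-1, 16)), Pow(Add(-9, -27), -1)) = Mul(Add(-6, -16), Pow(-36, -1)) = Mul(-22, Rational(-1, 36)) = Rational(11, 18)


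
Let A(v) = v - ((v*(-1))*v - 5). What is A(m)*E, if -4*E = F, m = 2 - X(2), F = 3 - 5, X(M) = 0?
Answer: 11/2 ≈ 5.5000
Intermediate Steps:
F = -2
m = 2 (m = 2 - 1*0 = 2 + 0 = 2)
E = 1/2 (E = -1/4*(-2) = 1/2 ≈ 0.50000)
A(v) = 5 + v + v**2 (A(v) = v - ((-v)*v - 5) = v - (-v**2 - 5) = v - (-5 - v**2) = v + (5 + v**2) = 5 + v + v**2)
A(m)*E = (5 + 2 + 2**2)*(1/2) = (5 + 2 + 4)*(1/2) = 11*(1/2) = 11/2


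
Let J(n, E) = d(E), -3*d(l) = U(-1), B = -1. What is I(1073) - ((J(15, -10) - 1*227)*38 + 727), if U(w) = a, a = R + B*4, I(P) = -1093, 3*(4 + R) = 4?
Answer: 60494/9 ≈ 6721.6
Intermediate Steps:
R = -8/3 (R = -4 + (⅓)*4 = -4 + 4/3 = -8/3 ≈ -2.6667)
a = -20/3 (a = -8/3 - 1*4 = -8/3 - 4 = -20/3 ≈ -6.6667)
U(w) = -20/3
d(l) = 20/9 (d(l) = -⅓*(-20/3) = 20/9)
J(n, E) = 20/9
I(1073) - ((J(15, -10) - 1*227)*38 + 727) = -1093 - ((20/9 - 1*227)*38 + 727) = -1093 - ((20/9 - 227)*38 + 727) = -1093 - (-2023/9*38 + 727) = -1093 - (-76874/9 + 727) = -1093 - 1*(-70331/9) = -1093 + 70331/9 = 60494/9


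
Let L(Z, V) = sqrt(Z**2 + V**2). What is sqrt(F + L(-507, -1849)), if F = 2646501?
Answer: sqrt(2646501 + 5*sqrt(147034)) ≈ 1627.4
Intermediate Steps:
L(Z, V) = sqrt(V**2 + Z**2)
sqrt(F + L(-507, -1849)) = sqrt(2646501 + sqrt((-1849)**2 + (-507)**2)) = sqrt(2646501 + sqrt(3418801 + 257049)) = sqrt(2646501 + sqrt(3675850)) = sqrt(2646501 + 5*sqrt(147034))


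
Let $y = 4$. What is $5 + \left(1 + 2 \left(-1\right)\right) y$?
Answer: $1$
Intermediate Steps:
$5 + \left(1 + 2 \left(-1\right)\right) y = 5 + \left(1 + 2 \left(-1\right)\right) 4 = 5 + \left(1 - 2\right) 4 = 5 - 4 = 1$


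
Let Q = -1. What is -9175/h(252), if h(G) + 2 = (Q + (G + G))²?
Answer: -9175/253007 ≈ -0.036264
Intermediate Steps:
h(G) = -2 + (-1 + 2*G)² (h(G) = -2 + (-1 + (G + G))² = -2 + (-1 + 2*G)²)
-9175/h(252) = -9175/(-2 + (-1 + 2*252)²) = -9175/(-2 + (-1 + 504)²) = -9175/(-2 + 503²) = -9175/(-2 + 253009) = -9175/253007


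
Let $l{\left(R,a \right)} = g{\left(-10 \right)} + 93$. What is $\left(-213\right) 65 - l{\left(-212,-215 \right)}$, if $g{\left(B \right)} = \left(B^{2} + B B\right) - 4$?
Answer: $-14134$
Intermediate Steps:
$g{\left(B \right)} = -4 + 2 B^{2}$ ($g{\left(B \right)} = \left(B^{2} + B^{2}\right) - 4 = 2 B^{2} - 4 = -4 + 2 B^{2}$)
$l{\left(R,a \right)} = 289$ ($l{\left(R,a \right)} = \left(-4 + 2 \left(-10\right)^{2}\right) + 93 = \left(-4 + 2 \cdot 100\right) + 93 = \left(-4 + 200\right) + 93 = 196 + 93 = 289$)
$\left(-213\right) 65 - l{\left(-212,-215 \right)} = \left(-213\right) 65 - 289 = -13845 - 289 = -14134$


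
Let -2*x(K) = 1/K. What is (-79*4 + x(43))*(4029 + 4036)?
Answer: -219182505/86 ≈ -2.5486e+6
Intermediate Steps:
x(K) = -1/(2*K)
(-79*4 + x(43))*(4029 + 4036) = (-79*4 - ½/43)*(4029 + 4036) = (-316 - ½*1/43)*8065 = (-316 - 1/86)*8065 = -27177/86*8065 = -219182505/86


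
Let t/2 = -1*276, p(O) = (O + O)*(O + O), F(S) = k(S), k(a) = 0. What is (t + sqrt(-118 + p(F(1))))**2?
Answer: (552 - I*sqrt(118))**2 ≈ 3.0459e+5 - 11993.0*I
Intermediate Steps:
F(S) = 0
p(O) = 4*O**2 (p(O) = (2*O)*(2*O) = 4*O**2)
t = -552 (t = 2*(-1*276) = 2*(-276) = -552)
(t + sqrt(-118 + p(F(1))))**2 = (-552 + sqrt(-118 + 4*0**2))**2 = (-552 + sqrt(-118 + 4*0))**2 = (-552 + sqrt(-118 + 0))**2 = (-552 + sqrt(-118))**2 = (-552 + I*sqrt(118))**2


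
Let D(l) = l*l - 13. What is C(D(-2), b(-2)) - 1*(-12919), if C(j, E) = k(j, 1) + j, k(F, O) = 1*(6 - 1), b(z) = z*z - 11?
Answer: 12915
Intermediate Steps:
b(z) = -11 + z² (b(z) = z² - 11 = -11 + z²)
D(l) = -13 + l² (D(l) = l² - 13 = -13 + l²)
k(F, O) = 5 (k(F, O) = 1*5 = 5)
C(j, E) = 5 + j
C(D(-2), b(-2)) - 1*(-12919) = (5 + (-13 + (-2)²)) - 1*(-12919) = (5 + (-13 + 4)) + 12919 = (5 - 9) + 12919 = -4 + 12919 = 12915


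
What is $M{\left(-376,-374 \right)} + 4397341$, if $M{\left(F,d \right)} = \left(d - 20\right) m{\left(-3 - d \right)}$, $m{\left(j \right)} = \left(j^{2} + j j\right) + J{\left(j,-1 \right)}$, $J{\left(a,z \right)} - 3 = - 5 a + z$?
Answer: $-103333685$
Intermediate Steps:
$J{\left(a,z \right)} = 3 + z - 5 a$ ($J{\left(a,z \right)} = 3 - \left(- z + 5 a\right) = 3 + z - 5 a$)
$m{\left(j \right)} = 2 - 5 j + 2 j^{2}$ ($m{\left(j \right)} = \left(j^{2} + j j\right) - \left(-2 + 5 j\right) = \left(j^{2} + j^{2}\right) - \left(-2 + 5 j\right) = 2 j^{2} - \left(-2 + 5 j\right) = 2 - 5 j + 2 j^{2}$)
$M{\left(F,d \right)} = \left(-20 + d\right) \left(17 + 2 \left(-3 - d\right)^{2} + 5 d\right)$ ($M{\left(F,d \right)} = \left(d - 20\right) \left(2 - 5 \left(-3 - d\right) + 2 \left(-3 - d\right)^{2}\right) = \left(-20 + d\right) \left(2 + \left(15 + 5 d\right) + 2 \left(-3 - d\right)^{2}\right) = \left(-20 + d\right) \left(17 + 2 \left(-3 - d\right)^{2} + 5 d\right)$)
$M{\left(-376,-374 \right)} + 4397341 = \left(-700 - -114070 - 23 \left(-374\right)^{2} + 2 \left(-374\right)^{3}\right) + 4397341 = \left(-700 + 114070 - 3217148 + 2 \left(-52313624\right)\right) + 4397341 = \left(-700 + 114070 - 3217148 - 104627248\right) + 4397341 = -107731026 + 4397341 = -103333685$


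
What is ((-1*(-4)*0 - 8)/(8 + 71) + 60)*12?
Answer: 56784/79 ≈ 718.79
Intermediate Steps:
((-1*(-4)*0 - 8)/(8 + 71) + 60)*12 = ((4*0 - 8)/79 + 60)*12 = ((0 - 8)*(1/79) + 60)*12 = (-8*1/79 + 60)*12 = (-8/79 + 60)*12 = (4732/79)*12 = 56784/79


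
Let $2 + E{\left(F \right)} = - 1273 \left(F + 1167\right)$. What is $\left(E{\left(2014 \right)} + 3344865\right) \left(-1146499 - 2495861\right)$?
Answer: $2566224738000$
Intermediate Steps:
$E{\left(F \right)} = -1485593 - 1273 F$ ($E{\left(F \right)} = -2 - 1273 \left(F + 1167\right) = -2 - 1273 \left(1167 + F\right) = -2 - \left(1485591 + 1273 F\right) = -1485593 - 1273 F$)
$\left(E{\left(2014 \right)} + 3344865\right) \left(-1146499 - 2495861\right) = \left(\left(-1485593 - 2563822\right) + 3344865\right) \left(-1146499 - 2495861\right) = \left(\left(-1485593 - 2563822\right) + 3344865\right) \left(-3642360\right) = \left(-4049415 + 3344865\right) \left(-3642360\right) = \left(-704550\right) \left(-3642360\right) = 2566224738000$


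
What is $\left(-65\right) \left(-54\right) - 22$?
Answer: $3488$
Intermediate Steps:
$\left(-65\right) \left(-54\right) - 22 = 3510 - 22 = 3488$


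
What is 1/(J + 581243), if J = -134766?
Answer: 1/446477 ≈ 2.2398e-6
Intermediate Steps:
1/(J + 581243) = 1/(-134766 + 581243) = 1/446477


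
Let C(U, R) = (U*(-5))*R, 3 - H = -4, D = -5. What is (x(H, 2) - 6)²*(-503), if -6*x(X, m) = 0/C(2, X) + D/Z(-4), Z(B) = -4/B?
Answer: -483383/36 ≈ -13427.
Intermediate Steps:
H = 7 (H = 3 - 1*(-4) = 3 + 4 = 7)
C(U, R) = -5*R*U (C(U, R) = (-5*U)*R = -5*R*U)
x(X, m) = ⅚ (x(X, m) = -(0/((-5*X*2)) - 5/((-4/(-4))))/6 = -(0/((-10*X)) - 5/((-4*(-¼))))/6 = -(0*(-1/(10*X)) - 5/1)/6 = -(0 - 5*1)/6 = -(0 - 5)/6 = -⅙*(-5) = ⅚)
(x(H, 2) - 6)²*(-503) = (⅚ - 6)²*(-503) = (-31/6)²*(-503) = (961/36)*(-503) = -483383/36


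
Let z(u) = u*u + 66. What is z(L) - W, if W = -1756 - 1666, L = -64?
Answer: 7584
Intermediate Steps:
W = -3422
z(u) = 66 + u² (z(u) = u² + 66 = 66 + u²)
z(L) - W = (66 + (-64)²) - 1*(-3422) = (66 + 4096) + 3422 = 4162 + 3422 = 7584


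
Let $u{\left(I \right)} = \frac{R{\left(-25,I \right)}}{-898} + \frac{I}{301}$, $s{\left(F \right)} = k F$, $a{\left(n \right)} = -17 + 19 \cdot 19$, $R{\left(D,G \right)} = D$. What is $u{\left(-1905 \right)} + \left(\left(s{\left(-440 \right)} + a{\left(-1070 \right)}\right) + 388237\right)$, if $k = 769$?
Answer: $\frac{13572932693}{270298} \approx 50215.0$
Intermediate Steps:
$a{\left(n \right)} = 344$ ($a{\left(n \right)} = -17 + 361 = 344$)
$s{\left(F \right)} = 769 F$
$u{\left(I \right)} = \frac{25}{898} + \frac{I}{301}$ ($u{\left(I \right)} = - \frac{25}{-898} + \frac{I}{301} = \left(-25\right) \left(- \frac{1}{898}\right) + I \frac{1}{301} = \frac{25}{898} + \frac{I}{301}$)
$u{\left(-1905 \right)} + \left(\left(s{\left(-440 \right)} + a{\left(-1070 \right)}\right) + 388237\right) = \left(\frac{25}{898} + \frac{1}{301} \left(-1905\right)\right) + \left(\left(769 \left(-440\right) + 344\right) + 388237\right) = \left(\frac{25}{898} - \frac{1905}{301}\right) + \left(\left(-338360 + 344\right) + 388237\right) = - \frac{1703165}{270298} + \left(-338016 + 388237\right) = - \frac{1703165}{270298} + 50221 = \frac{13572932693}{270298}$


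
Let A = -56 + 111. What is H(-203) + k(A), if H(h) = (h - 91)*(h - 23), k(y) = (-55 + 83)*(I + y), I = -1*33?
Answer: 67060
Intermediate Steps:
I = -33
A = 55
k(y) = -924 + 28*y (k(y) = (-55 + 83)*(-33 + y) = 28*(-33 + y) = -924 + 28*y)
H(h) = (-91 + h)*(-23 + h)
H(-203) + k(A) = (2093 + (-203)² - 114*(-203)) + (-924 + 28*55) = (2093 + 41209 + 23142) + (-924 + 1540) = 66444 + 616 = 67060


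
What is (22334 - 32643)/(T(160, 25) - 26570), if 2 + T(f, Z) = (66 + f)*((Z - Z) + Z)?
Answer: 10309/20922 ≈ 0.49273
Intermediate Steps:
T(f, Z) = -2 + Z*(66 + f) (T(f, Z) = -2 + (66 + f)*((Z - Z) + Z) = -2 + (66 + f)*(0 + Z) = -2 + (66 + f)*Z = -2 + Z*(66 + f))
(22334 - 32643)/(T(160, 25) - 26570) = (22334 - 32643)/((-2 + 66*25 + 25*160) - 26570) = -10309/((-2 + 1650 + 4000) - 26570) = -10309/(5648 - 26570) = -10309/(-20922) = -10309*(-1/20922) = 10309/20922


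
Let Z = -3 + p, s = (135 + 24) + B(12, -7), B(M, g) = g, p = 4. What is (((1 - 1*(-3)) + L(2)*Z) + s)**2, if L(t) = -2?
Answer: 23716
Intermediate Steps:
s = 152 (s = (135 + 24) - 7 = 159 - 7 = 152)
Z = 1 (Z = -3 + 4 = 1)
(((1 - 1*(-3)) + L(2)*Z) + s)**2 = (((1 - 1*(-3)) - 2*1) + 152)**2 = (((1 + 3) - 2) + 152)**2 = ((4 - 2) + 152)**2 = (2 + 152)**2 = 154**2 = 23716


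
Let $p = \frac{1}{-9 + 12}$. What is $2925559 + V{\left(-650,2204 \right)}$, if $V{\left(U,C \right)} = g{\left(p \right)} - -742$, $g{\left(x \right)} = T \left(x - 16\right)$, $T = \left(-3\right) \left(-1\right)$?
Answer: $2926254$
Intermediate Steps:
$T = 3$
$p = \frac{1}{3} \approx 0.33333$
$g{\left(x \right)} = -48 + 3 x$ ($g{\left(x \right)} = 3 \left(x - 16\right) = 3 \left(-16 + x\right) = -48 + 3 x$)
$V{\left(U,C \right)} = 695$ ($V{\left(U,C \right)} = \left(-48 + 3 \cdot \frac{1}{3}\right) - -742 = \left(-48 + 1\right) + 742 = -47 + 742 = 695$)
$2925559 + V{\left(-650,2204 \right)} = 2925559 + 695 = 2926254$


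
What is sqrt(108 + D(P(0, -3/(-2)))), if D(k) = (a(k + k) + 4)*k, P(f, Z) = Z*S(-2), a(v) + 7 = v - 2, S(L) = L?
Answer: sqrt(141) ≈ 11.874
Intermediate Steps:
a(v) = -9 + v (a(v) = -7 + (v - 2) = -7 + (-2 + v) = -9 + v)
P(f, Z) = -2*Z (P(f, Z) = Z*(-2) = -2*Z)
D(k) = k*(-5 + 2*k) (D(k) = ((-9 + (k + k)) + 4)*k = ((-9 + 2*k) + 4)*k = (-5 + 2*k)*k = k*(-5 + 2*k))
sqrt(108 + D(P(0, -3/(-2)))) = sqrt(108 + (-(-6)/(-2))*(-5 + 2*(-(-6)/(-2)))) = sqrt(108 + (-(-6)*(-1)/2)*(-5 + 2*(-(-6)*(-1)/2))) = sqrt(108 + (-2*3/2)*(-5 + 2*(-2*3/2))) = sqrt(108 - 3*(-5 + 2*(-3))) = sqrt(108 - 3*(-5 - 6)) = sqrt(108 - 3*(-11)) = sqrt(108 + 33) = sqrt(141)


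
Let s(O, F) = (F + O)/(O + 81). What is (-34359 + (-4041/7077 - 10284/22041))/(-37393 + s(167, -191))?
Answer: 297756749884/324040593219 ≈ 0.91889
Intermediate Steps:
s(O, F) = (F + O)/(81 + O)
(-34359 + (-4041/7077 - 10284/22041))/(-37393 + s(167, -191)) = (-34359 + (-4041/7077 - 10284/22041))/(-37393 + (-191 + 167)/(81 + 167)) = (-34359 + (-4041*1/7077 - 10284*1/22041))/(-37393 - 24/248) = (-34359 + (-1347/2359 - 3428/7347))/(-37393 + (1/248)*(-24)) = (-34359 - 17983061/17331573)/(-37393 - 3/31) = -595513499768/(17331573*(-1159186/31)) = -595513499768/17331573*(-31/1159186) = 297756749884/324040593219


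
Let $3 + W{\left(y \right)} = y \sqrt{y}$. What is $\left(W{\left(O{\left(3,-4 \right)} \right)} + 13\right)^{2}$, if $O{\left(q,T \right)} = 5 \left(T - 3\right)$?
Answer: $-42775 - 700 i \sqrt{35} \approx -42775.0 - 4141.3 i$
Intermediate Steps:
$O{\left(q,T \right)} = -15 + 5 T$ ($O{\left(q,T \right)} = 5 \left(-3 + T\right) = -15 + 5 T$)
$W{\left(y \right)} = -3 + y^{\frac{3}{2}}$ ($W{\left(y \right)} = -3 + y \sqrt{y} = -3 + y^{\frac{3}{2}}$)
$\left(W{\left(O{\left(3,-4 \right)} \right)} + 13\right)^{2} = \left(\left(-3 + \left(-15 + 5 \left(-4\right)\right)^{\frac{3}{2}}\right) + 13\right)^{2} = \left(\left(-3 + \left(-15 - 20\right)^{\frac{3}{2}}\right) + 13\right)^{2} = \left(\left(-3 + \left(-35\right)^{\frac{3}{2}}\right) + 13\right)^{2} = \left(\left(-3 - 35 i \sqrt{35}\right) + 13\right)^{2} = \left(10 - 35 i \sqrt{35}\right)^{2}$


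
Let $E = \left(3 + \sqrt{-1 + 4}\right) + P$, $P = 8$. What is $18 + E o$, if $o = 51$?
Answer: $579 + 51 \sqrt{3} \approx 667.33$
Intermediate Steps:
$E = 11 + \sqrt{3}$ ($E = \left(3 + \sqrt{-1 + 4}\right) + 8 = \left(3 + \sqrt{3}\right) + 8 = 11 + \sqrt{3} \approx 12.732$)
$18 + E o = 18 + \left(11 + \sqrt{3}\right) 51 = 18 + \left(561 + 51 \sqrt{3}\right) = 579 + 51 \sqrt{3}$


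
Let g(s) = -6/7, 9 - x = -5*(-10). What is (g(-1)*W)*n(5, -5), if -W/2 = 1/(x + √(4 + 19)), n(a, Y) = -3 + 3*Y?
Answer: 4428/5803 + 108*√23/5803 ≈ 0.85231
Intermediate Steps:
x = -41 (x = 9 - (-5)*(-10) = 9 - 1*50 = 9 - 50 = -41)
W = -2/(-41 + √23) (W = -2/(-41 + √(4 + 19)) = -2/(-41 + √23) ≈ 0.055242)
g(s) = -6/7 (g(s) = -6*⅐ = -6/7)
(g(-1)*W)*n(5, -5) = (-6*(41/829 + √23/829)/7)*(-3 + 3*(-5)) = (-246/5803 - 6*√23/5803)*(-3 - 15) = (-246/5803 - 6*√23/5803)*(-18) = 4428/5803 + 108*√23/5803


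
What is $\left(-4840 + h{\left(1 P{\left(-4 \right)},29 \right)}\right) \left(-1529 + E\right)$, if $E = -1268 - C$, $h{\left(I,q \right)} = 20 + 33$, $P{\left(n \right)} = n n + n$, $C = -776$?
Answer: $9674527$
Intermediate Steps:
$P{\left(n \right)} = n + n^{2}$ ($P{\left(n \right)} = n^{2} + n = n + n^{2}$)
$h{\left(I,q \right)} = 53$
$E = -492$ ($E = -1268 - -776 = -1268 + 776 = -492$)
$\left(-4840 + h{\left(1 P{\left(-4 \right)},29 \right)}\right) \left(-1529 + E\right) = \left(-4840 + 53\right) \left(-1529 - 492\right) = \left(-4787\right) \left(-2021\right) = 9674527$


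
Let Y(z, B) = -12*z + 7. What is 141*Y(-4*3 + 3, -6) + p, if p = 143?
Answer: 16358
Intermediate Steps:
Y(z, B) = 7 - 12*z
141*Y(-4*3 + 3, -6) + p = 141*(7 - 12*(-4*3 + 3)) + 143 = 141*(7 - 12*(-12 + 3)) + 143 = 141*(7 - 12*(-9)) + 143 = 141*(7 + 108) + 143 = 141*115 + 143 = 16215 + 143 = 16358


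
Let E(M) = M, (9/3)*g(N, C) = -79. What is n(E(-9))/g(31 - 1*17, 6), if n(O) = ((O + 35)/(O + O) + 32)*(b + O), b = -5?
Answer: 3850/237 ≈ 16.245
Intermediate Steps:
g(N, C) = -79/3 (g(N, C) = (⅓)*(-79) = -79/3)
n(O) = (-5 + O)*(32 + (35 + O)/(2*O)) (n(O) = ((O + 35)/(O + O) + 32)*(-5 + O) = ((35 + O)/((2*O)) + 32)*(-5 + O) = ((35 + O)*(1/(2*O)) + 32)*(-5 + O) = ((35 + O)/(2*O) + 32)*(-5 + O) = (32 + (35 + O)/(2*O))*(-5 + O) = (-5 + O)*(32 + (35 + O)/(2*O)))
n(E(-9))/g(31 - 1*17, 6) = (-145 - 175/2/(-9) + (65/2)*(-9))/(-79/3) = (-145 - 175/2*(-⅑) - 585/2)*(-3/79) = (-145 + 175/18 - 585/2)*(-3/79) = -3850/9*(-3/79) = 3850/237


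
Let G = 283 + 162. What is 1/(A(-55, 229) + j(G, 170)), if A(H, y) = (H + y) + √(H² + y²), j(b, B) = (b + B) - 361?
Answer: 214/63859 - √55466/127718 ≈ 0.0015071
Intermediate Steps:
G = 445
j(b, B) = -361 + B + b (j(b, B) = (B + b) - 361 = -361 + B + b)
A(H, y) = H + y + √(H² + y²)
1/(A(-55, 229) + j(G, 170)) = 1/((-55 + 229 + √((-55)² + 229²)) + (-361 + 170 + 445)) = 1/((-55 + 229 + √(3025 + 52441)) + 254) = 1/((-55 + 229 + √55466) + 254) = 1/((174 + √55466) + 254) = 1/(428 + √55466)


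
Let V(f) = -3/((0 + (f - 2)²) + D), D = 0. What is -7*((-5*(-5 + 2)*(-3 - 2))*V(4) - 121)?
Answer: 1813/4 ≈ 453.25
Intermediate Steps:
V(f) = -3/(-2 + f)² (V(f) = -3/((0 + (f - 2)²) + 0) = -3/((0 + (-2 + f)²) + 0) = -3/((-2 + f)² + 0) = -3/(-2 + f)²)
-7*((-5*(-5 + 2)*(-3 - 2))*V(4) - 121) = -7*((-5*(-5 + 2)*(-3 - 2))*(-3/(-2 + 4)²) - 121) = -7*((-(-15)*(-5))*(-3/2²) - 121) = -7*((-5*15)*(-3*¼) - 121) = -7*(-75*(-¾) - 121) = -7*(225/4 - 121) = -7*(-259/4) = 1813/4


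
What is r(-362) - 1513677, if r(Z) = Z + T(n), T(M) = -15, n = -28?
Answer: -1514054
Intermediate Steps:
r(Z) = -15 + Z (r(Z) = Z - 15 = -15 + Z)
r(-362) - 1513677 = (-15 - 362) - 1513677 = -377 - 1513677 = -1514054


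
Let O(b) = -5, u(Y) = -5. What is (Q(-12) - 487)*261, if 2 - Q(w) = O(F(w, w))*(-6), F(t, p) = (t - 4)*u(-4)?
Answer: -134415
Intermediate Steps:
F(t, p) = 20 - 5*t (F(t, p) = (t - 4)*(-5) = (-4 + t)*(-5) = 20 - 5*t)
Q(w) = -28 (Q(w) = 2 - (-5)*(-6) = 2 - 1*30 = 2 - 30 = -28)
(Q(-12) - 487)*261 = (-28 - 487)*261 = -515*261 = -134415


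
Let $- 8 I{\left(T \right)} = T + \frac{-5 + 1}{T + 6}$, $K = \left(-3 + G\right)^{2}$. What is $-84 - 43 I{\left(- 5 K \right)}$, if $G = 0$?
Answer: $- \frac{101501}{312} \approx -325.32$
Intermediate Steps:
$K = 9$ ($K = \left(-3 + 0\right)^{2} = \left(-3\right)^{2} = 9$)
$I{\left(T \right)} = \frac{1}{2 \left(6 + T\right)} - \frac{T}{8}$ ($I{\left(T \right)} = - \frac{T + \frac{-5 + 1}{T + 6}}{8} = - \frac{T - \frac{4}{6 + T}}{8} = \frac{1}{2 \left(6 + T\right)} - \frac{T}{8}$)
$-84 - 43 I{\left(- 5 K \right)} = -84 - 43 \frac{4 - \left(\left(-5\right) 9\right)^{2} - 6 \left(\left(-5\right) 9\right)}{8 \left(6 - 45\right)} = -84 - 43 \frac{4 - \left(-45\right)^{2} - -270}{8 \left(6 - 45\right)} = -84 - 43 \frac{4 - 2025 + 270}{8 \left(-39\right)} = -84 - 43 \cdot \frac{1}{8} \left(- \frac{1}{39}\right) \left(4 - 2025 + 270\right) = -84 - 43 \cdot \frac{1}{8} \left(- \frac{1}{39}\right) \left(-1751\right) = -84 - \frac{75293}{312} = - \frac{101501}{312}$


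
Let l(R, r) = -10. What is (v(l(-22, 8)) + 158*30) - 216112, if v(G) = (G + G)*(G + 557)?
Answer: -222312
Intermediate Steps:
v(G) = 2*G*(557 + G) (v(G) = (2*G)*(557 + G) = 2*G*(557 + G))
(v(l(-22, 8)) + 158*30) - 216112 = (2*(-10)*(557 - 10) + 158*30) - 216112 = (2*(-10)*547 + 4740) - 216112 = (-10940 + 4740) - 216112 = -6200 - 216112 = -222312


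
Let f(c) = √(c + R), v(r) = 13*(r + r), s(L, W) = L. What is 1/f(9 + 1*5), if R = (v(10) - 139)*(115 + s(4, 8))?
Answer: √14413/14413 ≈ 0.0083296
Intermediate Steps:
v(r) = 26*r (v(r) = 13*(2*r) = 26*r)
R = 14399 (R = (26*10 - 139)*(115 + 4) = (260 - 139)*119 = 121*119 = 14399)
f(c) = √(14399 + c) (f(c) = √(c + 14399) = √(14399 + c))
1/f(9 + 1*5) = 1/(√(14399 + (9 + 1*5))) = 1/(√(14399 + (9 + 5))) = 1/(√(14399 + 14)) = 1/(√14413) = √14413/14413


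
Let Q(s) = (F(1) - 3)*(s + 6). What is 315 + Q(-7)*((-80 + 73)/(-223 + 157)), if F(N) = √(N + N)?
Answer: 6937/22 - 7*√2/66 ≈ 315.17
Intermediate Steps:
F(N) = √2*√N (F(N) = √(2*N) = √2*√N)
Q(s) = (-3 + √2)*(6 + s) (Q(s) = (√2*√1 - 3)*(s + 6) = (√2*1 - 3)*(6 + s) = (√2 - 3)*(6 + s) = (-3 + √2)*(6 + s))
315 + Q(-7)*((-80 + 73)/(-223 + 157)) = 315 + (-18 - 3*(-7) + 6*√2 - 7*√2)*((-80 + 73)/(-223 + 157)) = 315 + (-18 + 21 + 6*√2 - 7*√2)*(-7/(-66)) = 315 + (3 - √2)*(-7*(-1/66)) = 315 + (3 - √2)*(7/66) = 315 + (7/22 - 7*√2/66) = 6937/22 - 7*√2/66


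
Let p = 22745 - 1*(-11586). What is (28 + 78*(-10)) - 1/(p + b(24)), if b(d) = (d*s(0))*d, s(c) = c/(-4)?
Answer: -25816913/34331 ≈ -752.00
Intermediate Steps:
s(c) = -c/4 (s(c) = c*(-1/4) = -c/4)
b(d) = 0 (b(d) = (d*(-1/4*0))*d = (d*0)*d = 0*d = 0)
p = 34331 (p = 22745 + 11586 = 34331)
(28 + 78*(-10)) - 1/(p + b(24)) = (28 + 78*(-10)) - 1/(34331 + 0) = (28 - 780) - 1/34331 = -752 - 1*1/34331 = -752 - 1/34331 = -25816913/34331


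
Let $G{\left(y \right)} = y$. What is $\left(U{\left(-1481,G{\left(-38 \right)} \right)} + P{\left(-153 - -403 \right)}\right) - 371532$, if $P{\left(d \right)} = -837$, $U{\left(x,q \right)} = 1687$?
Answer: $-370682$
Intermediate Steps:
$\left(U{\left(-1481,G{\left(-38 \right)} \right)} + P{\left(-153 - -403 \right)}\right) - 371532 = \left(1687 - 837\right) - 371532 = 850 - 371532 = -370682$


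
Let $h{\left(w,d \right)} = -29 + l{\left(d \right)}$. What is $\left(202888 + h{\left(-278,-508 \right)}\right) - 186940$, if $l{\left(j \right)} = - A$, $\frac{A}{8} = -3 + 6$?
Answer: $15895$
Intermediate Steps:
$A = 24$ ($A = 8 \left(-3 + 6\right) = 8 \cdot 3 = 24$)
$l{\left(j \right)} = -24$ ($l{\left(j \right)} = \left(-1\right) 24 = -24$)
$h{\left(w,d \right)} = -53$ ($h{\left(w,d \right)} = -29 - 24 = -53$)
$\left(202888 + h{\left(-278,-508 \right)}\right) - 186940 = \left(202888 - 53\right) - 186940 = 202835 - 186940 = 15895$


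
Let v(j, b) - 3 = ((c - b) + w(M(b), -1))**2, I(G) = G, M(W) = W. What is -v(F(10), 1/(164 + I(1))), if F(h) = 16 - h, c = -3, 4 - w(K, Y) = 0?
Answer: -108571/27225 ≈ -3.9879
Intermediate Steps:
w(K, Y) = 4 (w(K, Y) = 4 - 1*0 = 4 + 0 = 4)
v(j, b) = 3 + (1 - b)**2 (v(j, b) = 3 + ((-3 - b) + 4)**2 = 3 + (1 - b)**2)
-v(F(10), 1/(164 + I(1))) = -(3 + (-1 + 1/(164 + 1))**2) = -(3 + (-1 + 1/165)**2) = -(3 + (-164/165)**2) = -(3 + 26896/27225) = -1*108571/27225 = -108571/27225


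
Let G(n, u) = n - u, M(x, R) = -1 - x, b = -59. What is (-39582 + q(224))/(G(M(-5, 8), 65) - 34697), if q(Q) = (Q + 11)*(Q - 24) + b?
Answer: -2453/11586 ≈ -0.21172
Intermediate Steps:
q(Q) = -59 + (-24 + Q)*(11 + Q) (q(Q) = (Q + 11)*(Q - 24) - 59 = (11 + Q)*(-24 + Q) - 59 = (-24 + Q)*(11 + Q) - 59 = -59 + (-24 + Q)*(11 + Q))
(-39582 + q(224))/(G(M(-5, 8), 65) - 34697) = (-39582 + (-323 + 224² - 13*224))/(((-1 - 1*(-5)) - 1*65) - 34697) = (-39582 + (-323 + 50176 - 2912))/(((-1 + 5) - 65) - 34697) = (-39582 + 46941)/((4 - 65) - 34697) = 7359/(-61 - 34697) = 7359/(-34758) = 7359*(-1/34758) = -2453/11586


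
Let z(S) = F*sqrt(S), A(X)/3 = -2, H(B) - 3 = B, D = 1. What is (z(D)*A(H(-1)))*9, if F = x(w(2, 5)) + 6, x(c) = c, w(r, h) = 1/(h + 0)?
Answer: -1674/5 ≈ -334.80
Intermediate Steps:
H(B) = 3 + B
w(r, h) = 1/h
A(X) = -6 (A(X) = 3*(-2) = -6)
F = 31/5 (F = 1/5 + 6 = 31/5 ≈ 6.2000)
z(S) = 31*sqrt(S)/5
(z(D)*A(H(-1)))*9 = ((31*sqrt(1)/5)*(-6))*9 = (((31/5)*1)*(-6))*9 = ((31/5)*(-6))*9 = -186/5*9 = -1674/5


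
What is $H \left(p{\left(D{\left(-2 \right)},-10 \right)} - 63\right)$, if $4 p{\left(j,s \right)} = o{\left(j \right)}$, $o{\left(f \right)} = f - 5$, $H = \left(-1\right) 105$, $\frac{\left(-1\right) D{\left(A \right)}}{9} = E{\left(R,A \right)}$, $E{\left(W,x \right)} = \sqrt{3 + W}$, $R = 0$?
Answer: $\frac{26985}{4} + \frac{945 \sqrt{3}}{4} \approx 7155.4$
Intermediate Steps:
$D{\left(A \right)} = - 9 \sqrt{3}$ ($D{\left(A \right)} = - 9 \sqrt{3 + 0} = - 9 \sqrt{3}$)
$H = -105$
$o{\left(f \right)} = -5 + f$
$p{\left(j,s \right)} = - \frac{5}{4} + \frac{j}{4}$ ($p{\left(j,s \right)} = \frac{-5 + j}{4} = - \frac{5}{4} + \frac{j}{4}$)
$H \left(p{\left(D{\left(-2 \right)},-10 \right)} - 63\right) = - 105 \left(\left(- \frac{5}{4} + \frac{\left(-9\right) \sqrt{3}}{4}\right) - 63\right) = - 105 \left(\left(- \frac{5}{4} - \frac{9 \sqrt{3}}{4}\right) - 63\right) = - 105 \left(- \frac{257}{4} - \frac{9 \sqrt{3}}{4}\right) = \frac{26985}{4} + \frac{945 \sqrt{3}}{4}$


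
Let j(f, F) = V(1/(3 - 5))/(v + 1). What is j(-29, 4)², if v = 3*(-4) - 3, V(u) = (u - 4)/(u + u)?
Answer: 81/784 ≈ 0.10332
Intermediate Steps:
V(u) = (-4 + u)/(2*u) (V(u) = (-4 + u)/((2*u)) = (-4 + u)*(1/(2*u)) = (-4 + u)/(2*u))
v = -15 (v = -12 - 3 = -15)
j(f, F) = -9/28 (j(f, F) = ((-4 + 1/(3 - 5))/(2*(1/(3 - 5))))/(-15 + 1) = ((-4 + 1/(-2))/(2*(1/(-2))))/(-14) = -(-4 - ½)/(28*(-½)) = -(-2)*(-9)/(28*2) = -1/14*9/2 = -9/28)
j(-29, 4)² = (-9/28)² = 81/784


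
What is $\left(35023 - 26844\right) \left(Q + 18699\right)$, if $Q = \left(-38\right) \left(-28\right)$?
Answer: $161641577$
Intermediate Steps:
$Q = 1064$
$\left(35023 - 26844\right) \left(Q + 18699\right) = \left(35023 - 26844\right) \left(1064 + 18699\right) = 8179 \cdot 19763 = 161641577$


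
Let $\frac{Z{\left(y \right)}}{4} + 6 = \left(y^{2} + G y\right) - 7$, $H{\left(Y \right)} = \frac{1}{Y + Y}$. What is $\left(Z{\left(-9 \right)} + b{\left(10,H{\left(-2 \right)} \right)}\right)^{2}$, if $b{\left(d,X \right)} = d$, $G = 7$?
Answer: $900$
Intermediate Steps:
$H{\left(Y \right)} = \frac{1}{2 Y}$
$Z{\left(y \right)} = -52 + 4 y^{2} + 28 y$ ($Z{\left(y \right)} = -24 + 4 \left(\left(y^{2} + 7 y\right) - 7\right) = -24 + 4 \left(-7 + y^{2} + 7 y\right) = -24 + \left(-28 + 4 y^{2} + 28 y\right) = -52 + 4 y^{2} + 28 y$)
$\left(Z{\left(-9 \right)} + b{\left(10,H{\left(-2 \right)} \right)}\right)^{2} = \left(\left(-52 + 4 \left(-9\right)^{2} + 28 \left(-9\right)\right) + 10\right)^{2} = \left(\left(-52 + 4 \cdot 81 - 252\right) + 10\right)^{2} = \left(\left(-52 + 324 - 252\right) + 10\right)^{2} = \left(20 + 10\right)^{2} = 30^{2} = 900$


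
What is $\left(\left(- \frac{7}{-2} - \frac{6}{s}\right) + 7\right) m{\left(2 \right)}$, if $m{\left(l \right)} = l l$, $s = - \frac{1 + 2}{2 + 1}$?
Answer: $66$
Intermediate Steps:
$s = -1$ ($s = - \frac{3}{3} = \left(-1\right) 1 = -1$)
$m{\left(l \right)} = l^{2}$
$\left(\left(- \frac{7}{-2} - \frac{6}{s}\right) + 7\right) m{\left(2 \right)} = \left(\left(- \frac{7}{-2} - \frac{6}{-1}\right) + 7\right) 2^{2} = \left(\left(\left(-7\right) \left(- \frac{1}{2}\right) - -6\right) + 7\right) 4 = \left(\left(\frac{7}{2} + 6\right) + 7\right) 4 = \left(\frac{19}{2} + 7\right) 4 = \frac{33}{2} \cdot 4 = 66$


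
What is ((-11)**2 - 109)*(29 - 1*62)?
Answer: -396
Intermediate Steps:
((-11)**2 - 109)*(29 - 1*62) = (121 - 109)*(29 - 62) = 12*(-33) = -396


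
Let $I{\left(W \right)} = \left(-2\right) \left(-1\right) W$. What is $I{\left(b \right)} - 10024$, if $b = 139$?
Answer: $-9746$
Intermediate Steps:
$I{\left(W \right)} = 2 W$
$I{\left(b \right)} - 10024 = 2 \cdot 139 - 10024 = 278 - 10024 = -9746$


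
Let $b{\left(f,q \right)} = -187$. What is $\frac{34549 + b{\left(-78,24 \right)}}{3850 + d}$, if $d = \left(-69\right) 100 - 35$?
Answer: $- \frac{34362}{3085} \approx -11.138$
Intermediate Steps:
$d = -6935$ ($d = -6900 - 35 = -6935$)
$\frac{34549 + b{\left(-78,24 \right)}}{3850 + d} = \frac{34549 - 187}{3850 - 6935} = \frac{34362}{-3085} = 34362 \left(- \frac{1}{3085}\right) = - \frac{34362}{3085}$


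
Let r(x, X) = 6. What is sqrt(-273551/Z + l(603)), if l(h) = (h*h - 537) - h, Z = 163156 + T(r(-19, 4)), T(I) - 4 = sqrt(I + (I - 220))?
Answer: sqrt((59140168489 + 1449876*I*sqrt(13))/(40790 + I*sqrt(13)))/2 ≈ 602.05 + 1.2308e-7*I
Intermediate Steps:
T(I) = 4 + sqrt(-220 + 2*I) (T(I) = 4 + sqrt(I + (I - 220)) = 4 + sqrt(I + (-220 + I)) = 4 + sqrt(-220 + 2*I))
Z = 163160 + 4*I*sqrt(13) (Z = 163156 + (4 + sqrt(-220 + 2*6)) = 163156 + (4 + sqrt(-220 + 12)) = 163156 + (4 + sqrt(-208)) = 163156 + (4 + 4*I*sqrt(13)) = 163160 + 4*I*sqrt(13) ≈ 1.6316e+5 + 14.422*I)
l(h) = -537 + h**2 - h (l(h) = (h**2 - 537) - h = (-537 + h**2) - h = -537 + h**2 - h)
sqrt(-273551/Z + l(603)) = sqrt(-273551/(163160 + 4*I*sqrt(13)) + (-537 + 603**2 - 1*603)) = sqrt(-273551/(163160 + 4*I*sqrt(13)) + (-537 + 363609 - 603)) = sqrt(-273551/(163160 + 4*I*sqrt(13)) + 362469) = sqrt(362469 - 273551/(163160 + 4*I*sqrt(13)))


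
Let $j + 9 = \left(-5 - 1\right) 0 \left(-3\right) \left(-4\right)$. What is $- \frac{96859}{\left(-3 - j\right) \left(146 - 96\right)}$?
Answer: $- \frac{96859}{300} \approx -322.86$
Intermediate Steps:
$j = -9$ ($j = -9 + \left(-5 - 1\right) 0 \left(-3\right) \left(-4\right) = -9 - 6 \cdot 0 \left(-4\right) = -9 - 0 = -9 + 0 = -9$)
$- \frac{96859}{\left(-3 - j\right) \left(146 - 96\right)} = - \frac{96859}{\left(-3 - -9\right) \left(146 - 96\right)} = - \frac{96859}{\left(-3 + 9\right) \left(146 - 96\right)} = - \frac{96859}{6 \left(146 - 96\right)} = - \frac{96859}{6 \cdot 50} = - \frac{96859}{300}$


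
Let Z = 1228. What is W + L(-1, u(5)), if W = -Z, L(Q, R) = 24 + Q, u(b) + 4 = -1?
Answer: -1205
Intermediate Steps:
u(b) = -5 (u(b) = -4 - 1 = -5)
W = -1228 (W = -1*1228 = -1228)
W + L(-1, u(5)) = -1228 + (24 - 1) = -1228 + 23 = -1205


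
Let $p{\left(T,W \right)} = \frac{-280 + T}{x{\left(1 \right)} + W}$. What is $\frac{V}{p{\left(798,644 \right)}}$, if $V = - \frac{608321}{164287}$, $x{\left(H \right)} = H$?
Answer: $- \frac{56052435}{12157238} \approx -4.6106$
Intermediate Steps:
$p{\left(T,W \right)} = \frac{-280 + T}{1 + W}$
$V = - \frac{608321}{164287}$ ($V = \left(-608321\right) \frac{1}{164287} = - \frac{608321}{164287} \approx -3.7028$)
$\frac{V}{p{\left(798,644 \right)}} = - \frac{608321}{164287 \frac{-280 + 798}{1 + 644}} = - \frac{608321}{164287 \cdot \frac{1}{645} \cdot 518} = - \frac{608321}{164287 \cdot \frac{518}{645}} = \left(- \frac{608321}{164287}\right) \frac{645}{518} = - \frac{56052435}{12157238}$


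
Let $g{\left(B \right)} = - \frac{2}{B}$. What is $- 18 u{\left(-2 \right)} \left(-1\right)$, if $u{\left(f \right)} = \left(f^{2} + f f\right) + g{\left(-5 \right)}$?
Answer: $\frac{756}{5} \approx 151.2$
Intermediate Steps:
$u{\left(f \right)} = \frac{2}{5} + 2 f^{2}$ ($u{\left(f \right)} = \left(f^{2} + f f\right) - \frac{2}{-5} = \left(f^{2} + f^{2}\right) - - \frac{2}{5} = 2 f^{2} + \frac{2}{5} = \frac{2}{5} + 2 f^{2}$)
$- 18 u{\left(-2 \right)} \left(-1\right) = - 18 \left(\frac{2}{5} + 2 \left(-2\right)^{2}\right) \left(-1\right) = - 18 \left(\frac{2}{5} + 2 \cdot 4\right) \left(-1\right) = - 18 \left(\frac{2}{5} + 8\right) \left(-1\right) = \left(-18\right) \frac{42}{5} \left(-1\right) = \left(- \frac{756}{5}\right) \left(-1\right) = \frac{756}{5}$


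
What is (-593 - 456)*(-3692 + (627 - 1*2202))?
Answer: 5525083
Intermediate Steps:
(-593 - 456)*(-3692 + (627 - 1*2202)) = -1049*(-3692 + (627 - 2202)) = -1049*(-3692 - 1575) = -1049*(-5267) = 5525083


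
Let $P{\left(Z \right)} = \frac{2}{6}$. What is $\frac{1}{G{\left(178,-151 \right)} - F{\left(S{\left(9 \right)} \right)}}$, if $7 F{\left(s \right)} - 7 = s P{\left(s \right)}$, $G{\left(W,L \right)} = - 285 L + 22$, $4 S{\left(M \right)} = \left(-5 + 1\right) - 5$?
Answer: $\frac{28}{1205571} \approx 2.3225 \cdot 10^{-5}$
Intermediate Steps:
$S{\left(M \right)} = - \frac{9}{4}$ ($S{\left(M \right)} = \frac{\left(-5 + 1\right) - 5}{4} = \frac{-4 - 5}{4} = \frac{1}{4} \left(-9\right) = - \frac{9}{4}$)
$P{\left(Z \right)} = \frac{1}{3}$ ($P{\left(Z \right)} = 2 \cdot \frac{1}{6} = \frac{1}{3}$)
$G{\left(W,L \right)} = 22 - 285 L$
$F{\left(s \right)} = 1 + \frac{s}{21}$ ($F{\left(s \right)} = 1 + \frac{s \frac{1}{3}}{7} = 1 + \frac{\frac{1}{3} s}{7} = 1 + \frac{s}{21}$)
$\frac{1}{G{\left(178,-151 \right)} - F{\left(S{\left(9 \right)} \right)}} = \frac{1}{\left(22 - -43035\right) - \left(1 + \frac{1}{21} \left(- \frac{9}{4}\right)\right)} = \frac{1}{\left(22 + 43035\right) - \left(1 - \frac{3}{28}\right)} = \frac{1}{43057 - \frac{25}{28}} = \frac{1}{\frac{1205571}{28}} = \frac{28}{1205571}$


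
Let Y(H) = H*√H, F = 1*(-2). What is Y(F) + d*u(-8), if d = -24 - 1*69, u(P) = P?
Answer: 744 - 2*I*√2 ≈ 744.0 - 2.8284*I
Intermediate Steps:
F = -2
Y(H) = H^(3/2)
d = -93 (d = -24 - 69 = -93)
Y(F) + d*u(-8) = (-2)^(3/2) - 93*(-8) = -2*I*√2 + 744 = 744 - 2*I*√2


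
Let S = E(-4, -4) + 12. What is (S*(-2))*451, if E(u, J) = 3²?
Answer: -18942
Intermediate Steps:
E(u, J) = 9
S = 21 (S = 9 + 12 = 21)
(S*(-2))*451 = (21*(-2))*451 = -42*451 = -18942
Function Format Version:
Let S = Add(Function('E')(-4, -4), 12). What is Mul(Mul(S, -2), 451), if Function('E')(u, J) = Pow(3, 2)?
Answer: -18942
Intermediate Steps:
Function('E')(u, J) = 9
S = 21 (S = Add(9, 12) = 21)
Mul(Mul(S, -2), 451) = Mul(Mul(21, -2), 451) = Mul(-42, 451) = -18942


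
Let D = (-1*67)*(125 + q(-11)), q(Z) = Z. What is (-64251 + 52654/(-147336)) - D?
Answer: -595798973/10524 ≈ -56613.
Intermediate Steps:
D = -7638 (D = (-1*67)*(125 - 11) = -67*114 = -7638)
(-64251 + 52654/(-147336)) - D = (-64251 + 52654/(-147336)) - 1*(-7638) = (-64251 + 52654*(-1/147336)) + 7638 = (-64251 - 3761/10524) + 7638 = -676181285/10524 + 7638 = -595798973/10524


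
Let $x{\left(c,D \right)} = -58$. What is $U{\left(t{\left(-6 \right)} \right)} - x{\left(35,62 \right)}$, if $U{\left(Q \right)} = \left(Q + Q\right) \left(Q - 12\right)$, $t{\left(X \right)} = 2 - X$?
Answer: $-6$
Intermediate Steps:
$U{\left(Q \right)} = 2 Q \left(-12 + Q\right)$
$U{\left(t{\left(-6 \right)} \right)} - x{\left(35,62 \right)} = 2 \left(2 - -6\right) \left(-12 + \left(2 - -6\right)\right) - -58 = 2 \left(2 + 6\right) \left(-12 + \left(2 + 6\right)\right) + 58 = 2 \cdot 8 \left(-12 + 8\right) + 58 = 2 \cdot 8 \left(-4\right) + 58 = -64 + 58 = -6$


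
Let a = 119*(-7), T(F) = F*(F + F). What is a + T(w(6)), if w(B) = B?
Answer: -761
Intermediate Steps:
T(F) = 2*F² (T(F) = F*(2*F) = 2*F²)
a = -833
a + T(w(6)) = -833 + 2*6² = -833 + 2*36 = -833 + 72 = -761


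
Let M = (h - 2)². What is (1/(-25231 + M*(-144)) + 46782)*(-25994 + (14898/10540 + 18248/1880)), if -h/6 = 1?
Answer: -10371127001246786399/8532177430 ≈ -1.2155e+9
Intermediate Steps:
h = -6 (h = -6*1 = -6)
M = 64 (M = (-6 - 2)² = (-8)² = 64)
(1/(-25231 + M*(-144)) + 46782)*(-25994 + (14898/10540 + 18248/1880)) = (1/(-25231 + 64*(-144)) + 46782)*(-25994 + (14898/10540 + 18248/1880)) = (1/(-25231 - 9216) + 46782)*(-25994 + (14898*(1/10540) + 18248*(1/1880))) = (1/(-34447) + 46782)*(-25994 + (7449/5270 + 2281/235)) = (-1/34447 + 46782)*(-25994 + 2754277/247690) = (1611499553/34447)*(-6435699583/247690) = -10371127001246786399/8532177430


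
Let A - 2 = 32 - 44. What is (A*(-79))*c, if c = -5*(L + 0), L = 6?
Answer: -23700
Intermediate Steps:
c = -30 (c = -5*(6 + 0) = -5*6 = -30)
A = -10 (A = 2 + (32 - 44) = 2 - 12 = -10)
(A*(-79))*c = -10*(-79)*(-30) = 790*(-30) = -23700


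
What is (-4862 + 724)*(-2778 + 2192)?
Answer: 2424868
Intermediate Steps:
(-4862 + 724)*(-2778 + 2192) = -4138*(-586) = 2424868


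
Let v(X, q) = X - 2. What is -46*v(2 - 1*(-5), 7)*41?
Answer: -9430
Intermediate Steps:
v(X, q) = -2 + X
-46*v(2 - 1*(-5), 7)*41 = -46*(-2 + (2 - 1*(-5)))*41 = -46*(-2 + (2 + 5))*41 = -46*(-2 + 7)*41 = -46*5*41 = -230*41 = -9430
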